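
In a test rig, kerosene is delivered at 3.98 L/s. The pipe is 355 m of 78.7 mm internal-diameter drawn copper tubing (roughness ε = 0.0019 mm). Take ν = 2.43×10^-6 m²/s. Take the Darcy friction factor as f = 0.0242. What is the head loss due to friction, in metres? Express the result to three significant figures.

V = 4Q/(πD²) = 4·0.00398/(π·0.0787²) = 0.8182 m/s
h_f = f(L/D)V²/(2g) = 0.02420·(355/0.0787)·0.8182²/(2·9.81) = 3.724 m

h_f ≈ 3.72 m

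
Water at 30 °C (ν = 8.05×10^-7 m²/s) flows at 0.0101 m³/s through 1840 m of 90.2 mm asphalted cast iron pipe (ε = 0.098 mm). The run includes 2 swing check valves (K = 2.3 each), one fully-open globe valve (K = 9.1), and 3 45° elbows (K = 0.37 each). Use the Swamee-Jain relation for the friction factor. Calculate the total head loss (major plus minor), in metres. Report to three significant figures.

H_L ≈ 58.2 m

V = 4Q/(πD²) = 1.581 m/s; V²/2g = 0.1273 m
Re = 1.77×10^5, ε/D = 0.00109 → f = 0.02168 (Swamee-Jain)
Major: h_f = f(L/D)·V²/2g = 0.02168·20399·0.1273 = 56.32 m
Minor: ΣK = 14.8; h_m = ΣK·V²/2g = 1.886 m
Total H_L = 56.32 + 1.886 = 58.20 m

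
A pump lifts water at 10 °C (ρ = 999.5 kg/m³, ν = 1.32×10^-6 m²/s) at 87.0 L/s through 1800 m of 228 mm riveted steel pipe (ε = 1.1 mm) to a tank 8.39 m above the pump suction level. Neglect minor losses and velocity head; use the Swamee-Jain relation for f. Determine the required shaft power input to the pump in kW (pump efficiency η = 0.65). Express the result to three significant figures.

P_shaft ≈ 84.0 kW

V = 4Q/(πD²) = 2.131 m/s; Re = 3.68×10^5; ε/D = 0.00482; f = 0.03043
h_f = f(L/D)V²/2g = 55.59 m
Total head H = z + h_f = 8.39 + 55.59 = 63.98 m
P_hyd = ρgQH = 999.5·9.81·0.0870·63.98 = 54.58 kW
P_shaft = P_hyd/η = 54.58/0.65 = 83.97 kW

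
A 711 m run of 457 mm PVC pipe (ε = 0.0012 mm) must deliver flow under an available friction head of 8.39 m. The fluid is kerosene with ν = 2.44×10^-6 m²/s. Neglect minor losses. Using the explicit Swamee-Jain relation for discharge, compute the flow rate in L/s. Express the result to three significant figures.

Q ≈ 467 L/s

Swamee-Jain (Type II): Q = -0.965·√(gD⁵h_f/L)·ln[ε/(3.7D) + √(3.17ν²L/(gD³h_f))]
√(gD⁵h_f/L) = √(9.81·0.457⁵·8.39/711) = 0.04804
ε/(3.7D) = 7.10×10^-7; √(3.17ν²L/(gD³h_f)) = 4.13×10^-5
Q = -0.965·0.04804·ln(4.204×10^-5) = 0.4671 m³/s
Check: V = 2.85 m/s, Re = 5.33×10^5, f = 0.01299, h_f = 8.35 m ≈ 8.39 m ✓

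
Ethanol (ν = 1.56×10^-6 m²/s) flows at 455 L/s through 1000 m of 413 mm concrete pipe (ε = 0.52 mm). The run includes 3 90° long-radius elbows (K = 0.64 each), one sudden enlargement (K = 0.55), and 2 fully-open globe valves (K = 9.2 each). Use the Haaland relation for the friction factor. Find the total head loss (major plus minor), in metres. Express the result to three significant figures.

H_L ≈ 42.3 m

V = 4Q/(πD²) = 3.396 m/s; V²/2g = 0.5880 m
Re = 8.99×10^5, ε/D = 0.00126 → f = 0.02108 (Haaland)
Major: h_f = f(L/D)·V²/2g = 0.02108·2421·0.5880 = 30.01 m
Minor: ΣK = 20.9; h_m = ΣK·V²/2g = 12.27 m
Total H_L = 30.01 + 12.27 = 42.28 m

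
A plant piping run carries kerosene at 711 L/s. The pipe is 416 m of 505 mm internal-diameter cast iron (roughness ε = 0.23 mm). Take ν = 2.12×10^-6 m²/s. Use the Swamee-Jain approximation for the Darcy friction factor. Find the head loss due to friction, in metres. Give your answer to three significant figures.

h_f ≈ 9.04 m

V = 4Q/(πD²) = 4·0.711/(π·0.505²) = 3.550 m/s
Re = VD/ν = 3.550·0.505/2.12×10^-6 = 8.46×10^5 → turbulent
ε/D = 0.23/505 = 4.55×10^-4
Swamee-Jain: f = 0.01709
h_f = f(L/D)V²/(2g) = 0.01709·(416/0.505)·3.550²/(2·9.81) = 9.041 m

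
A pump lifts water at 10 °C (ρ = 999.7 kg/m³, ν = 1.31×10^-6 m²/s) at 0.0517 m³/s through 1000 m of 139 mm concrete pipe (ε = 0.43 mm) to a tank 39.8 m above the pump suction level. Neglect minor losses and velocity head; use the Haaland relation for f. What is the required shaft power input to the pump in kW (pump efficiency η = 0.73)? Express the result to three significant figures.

P_shaft ≈ 107 kW

V = 4Q/(πD²) = 3.407 m/s; Re = 3.62×10^5; ε/D = 0.00309; f = 0.02677
h_f = f(L/D)V²/2g = 114.0 m
Total head H = z + h_f = 39.8 + 114.0 = 153.8 m
P_hyd = ρgQH = 999.7·9.81·0.0517·153.8 = 77.96 kW
P_shaft = P_hyd/η = 77.96/0.73 = 106.8 kW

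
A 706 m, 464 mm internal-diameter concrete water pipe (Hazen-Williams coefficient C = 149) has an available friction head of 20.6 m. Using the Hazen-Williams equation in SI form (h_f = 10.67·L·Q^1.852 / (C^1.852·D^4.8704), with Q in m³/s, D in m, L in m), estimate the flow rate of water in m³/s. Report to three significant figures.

Q ≈ 0.817 m³/s

Rearranging: Q = [h_f·C^1.852·D^4.8704 / (10.67·L)]^(1/1.852)
Q = [20.6·149^1.852·0.464^4.8704 / (10.67·706)]^0.540 = 0.8170 m³/s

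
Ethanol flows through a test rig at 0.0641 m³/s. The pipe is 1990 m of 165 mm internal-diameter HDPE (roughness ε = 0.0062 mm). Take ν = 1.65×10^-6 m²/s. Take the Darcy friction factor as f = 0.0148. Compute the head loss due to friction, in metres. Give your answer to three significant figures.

V = 4Q/(πD²) = 4·0.0641/(π·0.165²) = 2.998 m/s
h_f = f(L/D)V²/(2g) = 0.01480·(1990/0.165)·2.998²/(2·9.81) = 81.76 m

h_f ≈ 81.8 m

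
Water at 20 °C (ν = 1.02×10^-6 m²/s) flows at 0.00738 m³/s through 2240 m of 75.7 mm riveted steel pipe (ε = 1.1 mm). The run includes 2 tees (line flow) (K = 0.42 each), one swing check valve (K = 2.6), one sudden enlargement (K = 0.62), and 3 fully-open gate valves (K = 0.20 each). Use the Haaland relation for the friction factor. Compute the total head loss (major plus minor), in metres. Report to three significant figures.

V = 4Q/(πD²) = 1.640 m/s; V²/2g = 0.1370 m
Re = 1.22×10^5, ε/D = 0.0145 → f = 0.04365 (Haaland)
Major: h_f = f(L/D)·V²/2g = 0.04365·29590·0.1370 = 177.0 m
Minor: ΣK = 4.66; h_m = ΣK·V²/2g = 0.6386 m
Total H_L = 177.0 + 0.6386 = 177.6 m

H_L ≈ 178 m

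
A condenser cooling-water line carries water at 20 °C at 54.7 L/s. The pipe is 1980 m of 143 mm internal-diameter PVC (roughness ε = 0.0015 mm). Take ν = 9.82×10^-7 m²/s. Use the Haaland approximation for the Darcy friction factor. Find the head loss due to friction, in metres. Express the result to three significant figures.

h_f ≈ 108 m

V = 4Q/(πD²) = 4·0.0547/(π·0.143²) = 3.406 m/s
Re = VD/ν = 3.406·0.143/9.82×10^-7 = 4.96×10^5 → turbulent
ε/D = 0.0015/143 = 1.05×10^-5
Haaland: f = 0.01320
h_f = f(L/D)V²/(2g) = 0.01320·(1980/0.143)·3.406²/(2·9.81) = 108.1 m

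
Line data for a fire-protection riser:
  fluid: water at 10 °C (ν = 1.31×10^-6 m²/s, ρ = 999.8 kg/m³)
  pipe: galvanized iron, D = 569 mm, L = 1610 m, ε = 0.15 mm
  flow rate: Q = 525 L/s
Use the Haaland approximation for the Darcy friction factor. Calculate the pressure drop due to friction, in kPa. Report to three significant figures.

V = 4Q/(πD²) = 4·0.525/(π·0.569²) = 2.065 m/s
Re = VD/ν = 2.065·0.569/1.31×10^-6 = 8.97×10^5 → turbulent
ε/D = 0.15/569 = 2.64×10^-4
Haaland: f = 0.01533
h_f = f(L/D)V²/(2g) = 0.01533·(1610/0.569)·2.065²/(2·9.81) = 9.426 m
Δp = ρg·h_f = 999.8·9.81·9.426 = 92.45 kPa

Δp ≈ 92.5 kPa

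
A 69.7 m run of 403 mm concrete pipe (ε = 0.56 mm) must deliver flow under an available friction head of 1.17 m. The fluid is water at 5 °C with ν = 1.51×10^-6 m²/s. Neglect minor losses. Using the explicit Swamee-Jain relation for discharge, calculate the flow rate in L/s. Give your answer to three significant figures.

Q ≈ 316 L/s

Swamee-Jain (Type II): Q = -0.965·√(gD⁵h_f/L)·ln[ε/(3.7D) + √(3.17ν²L/(gD³h_f))]
√(gD⁵h_f/L) = √(9.81·0.403⁵·1.17/69.7) = 0.04184
ε/(3.7D) = 3.76×10^-4; √(3.17ν²L/(gD³h_f)) = 2.59×10^-5
Q = -0.965·0.04184·ln(4.015×10^-4) = 0.3157 m³/s
Check: V = 2.48 m/s, Re = 6.61×10^5, f = 0.02177, h_f = 1.18 m ≈ 1.17 m ✓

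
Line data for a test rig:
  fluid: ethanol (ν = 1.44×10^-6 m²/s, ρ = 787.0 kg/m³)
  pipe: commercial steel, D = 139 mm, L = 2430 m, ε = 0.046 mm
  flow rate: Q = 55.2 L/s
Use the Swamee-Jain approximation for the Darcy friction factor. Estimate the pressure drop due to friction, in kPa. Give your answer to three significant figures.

V = 4Q/(πD²) = 4·0.0552/(π·0.139²) = 3.638 m/s
Re = VD/ν = 3.638·0.139/1.44×10^-6 = 3.51×10^5 → turbulent
ε/D = 0.046/139 = 3.31×10^-4
Swamee-Jain: f = 0.01705
h_f = f(L/D)V²/(2g) = 0.01705·(2430/0.139)·3.638²/(2·9.81) = 201.0 m
Δp = ρg·h_f = 787.0·9.81·201.0 = 1552 kPa

Δp ≈ 1550 kPa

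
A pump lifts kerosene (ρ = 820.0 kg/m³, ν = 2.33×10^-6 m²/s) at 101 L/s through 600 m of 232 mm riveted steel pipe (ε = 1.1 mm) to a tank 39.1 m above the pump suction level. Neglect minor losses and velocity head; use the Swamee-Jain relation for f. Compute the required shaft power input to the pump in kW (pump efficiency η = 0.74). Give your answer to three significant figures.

V = 4Q/(πD²) = 2.389 m/s; Re = 2.38×10^5; ε/D = 0.00474; f = 0.03046
h_f = f(L/D)V²/2g = 22.92 m
Total head H = z + h_f = 39.1 + 22.92 = 62.02 m
P_hyd = ρgQH = 820.0·9.81·0.101·62.02 = 50.39 kW
P_shaft = P_hyd/η = 50.39/0.74 = 68.09 kW

P_shaft ≈ 68.1 kW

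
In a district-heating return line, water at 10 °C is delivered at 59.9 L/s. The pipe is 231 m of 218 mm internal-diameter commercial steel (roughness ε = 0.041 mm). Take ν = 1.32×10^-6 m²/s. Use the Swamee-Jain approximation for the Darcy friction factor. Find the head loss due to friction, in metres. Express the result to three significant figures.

h_f ≈ 2.29 m

V = 4Q/(πD²) = 4·0.0599/(π·0.218²) = 1.605 m/s
Re = VD/ν = 1.605·0.218/1.32×10^-6 = 2.65×10^5 → turbulent
ε/D = 0.041/218 = 1.88×10^-4
Swamee-Jain: f = 0.01645
h_f = f(L/D)V²/(2g) = 0.01645·(231/0.218)·1.605²/(2·9.81) = 2.288 m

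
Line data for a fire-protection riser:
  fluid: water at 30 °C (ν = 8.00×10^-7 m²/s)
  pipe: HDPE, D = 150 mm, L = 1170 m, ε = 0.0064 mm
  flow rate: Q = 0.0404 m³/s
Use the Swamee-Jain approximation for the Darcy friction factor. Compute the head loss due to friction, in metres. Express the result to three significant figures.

h_f ≈ 29.2 m

V = 4Q/(πD²) = 4·0.0404/(π·0.150²) = 2.286 m/s
Re = VD/ν = 2.286·0.150/8.00×10^-7 = 4.29×10^5 → turbulent
ε/D = 0.0064/150 = 4.27×10^-5
Swamee-Jain: f = 0.01405
h_f = f(L/D)V²/(2g) = 0.01405·(1170/0.150)·2.286²/(2·9.81) = 29.19 m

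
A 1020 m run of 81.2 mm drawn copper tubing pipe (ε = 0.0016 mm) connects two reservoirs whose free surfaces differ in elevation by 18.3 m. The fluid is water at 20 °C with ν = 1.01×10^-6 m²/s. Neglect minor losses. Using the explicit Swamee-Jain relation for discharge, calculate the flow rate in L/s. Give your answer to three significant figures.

Swamee-Jain (Type II): Q = -0.965·√(gD⁵h_f/L)·ln[ε/(3.7D) + √(3.17ν²L/(gD³h_f))]
√(gD⁵h_f/L) = √(9.81·0.0812⁵·18.3/1020) = 7.882×10^-4
ε/(3.7D) = 5.33×10^-6; √(3.17ν²L/(gD³h_f)) = 1.85×10^-4
Q = -0.965·7.882×10^-4·ln(1.906×10^-4) = 0.006515 m³/s
Check: V = 1.26 m/s, Re = 1.01×10^5, f = 0.01794, h_f = 18.2 m ≈ 18.3 m ✓

Q ≈ 6.52 L/s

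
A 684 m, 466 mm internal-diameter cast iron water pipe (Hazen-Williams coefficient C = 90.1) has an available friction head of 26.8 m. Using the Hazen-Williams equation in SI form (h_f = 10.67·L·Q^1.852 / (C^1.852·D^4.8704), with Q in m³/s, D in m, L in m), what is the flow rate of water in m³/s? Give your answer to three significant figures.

Rearranging: Q = [h_f·C^1.852·D^4.8704 / (10.67·L)]^(1/1.852)
Q = [26.8·90.1^1.852·0.466^4.8704 / (10.67·684)]^0.540 = 0.5859 m³/s

Q ≈ 0.586 m³/s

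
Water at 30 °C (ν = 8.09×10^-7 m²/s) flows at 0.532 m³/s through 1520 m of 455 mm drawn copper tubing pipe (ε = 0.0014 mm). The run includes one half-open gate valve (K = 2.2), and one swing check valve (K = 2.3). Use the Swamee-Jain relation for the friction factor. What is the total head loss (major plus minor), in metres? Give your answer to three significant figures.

H_L ≈ 21.8 m

V = 4Q/(πD²) = 3.272 m/s; V²/2g = 0.5456 m
Re = 1.84×10^6, ε/D = 3.08×10^-6 → f = 0.01062 (Swamee-Jain)
Major: h_f = f(L/D)·V²/2g = 0.01062·3341·0.5456 = 19.35 m
Minor: ΣK = 4.50; h_m = ΣK·V²/2g = 2.455 m
Total H_L = 19.35 + 2.455 = 21.80 m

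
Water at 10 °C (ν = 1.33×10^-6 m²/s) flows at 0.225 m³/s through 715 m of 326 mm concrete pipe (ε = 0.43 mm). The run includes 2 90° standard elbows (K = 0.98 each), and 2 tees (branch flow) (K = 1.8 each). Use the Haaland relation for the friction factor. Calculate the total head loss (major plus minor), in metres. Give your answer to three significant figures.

V = 4Q/(πD²) = 2.696 m/s; V²/2g = 0.3704 m
Re = 6.61×10^5, ε/D = 0.00132 → f = 0.02140 (Haaland)
Major: h_f = f(L/D)·V²/2g = 0.02140·2193·0.3704 = 17.38 m
Minor: ΣK = 5.56; h_m = ΣK·V²/2g = 2.059 m
Total H_L = 17.38 + 2.059 = 19.44 m

H_L ≈ 19.4 m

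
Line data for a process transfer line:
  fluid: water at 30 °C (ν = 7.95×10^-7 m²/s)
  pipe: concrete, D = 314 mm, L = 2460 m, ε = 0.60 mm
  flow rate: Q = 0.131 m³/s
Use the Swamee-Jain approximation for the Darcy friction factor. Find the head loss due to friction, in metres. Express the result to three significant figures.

h_f ≈ 26.9 m

V = 4Q/(πD²) = 4·0.131/(π·0.314²) = 1.692 m/s
Re = VD/ν = 1.692·0.314/7.95×10^-7 = 6.68×10^5 → turbulent
ε/D = 0.60/314 = 0.00191
Swamee-Jain: f = 0.02352
h_f = f(L/D)V²/(2g) = 0.02352·(2460/0.314)·1.692²/(2·9.81) = 26.88 m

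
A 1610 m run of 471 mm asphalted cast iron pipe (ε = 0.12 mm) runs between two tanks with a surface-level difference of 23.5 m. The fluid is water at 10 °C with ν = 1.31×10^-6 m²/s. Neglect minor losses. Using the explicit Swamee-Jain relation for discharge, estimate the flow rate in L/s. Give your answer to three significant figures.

Swamee-Jain (Type II): Q = -0.965·√(gD⁵h_f/L)·ln[ε/(3.7D) + √(3.17ν²L/(gD³h_f))]
√(gD⁵h_f/L) = √(9.81·0.471⁵·23.5/1610) = 0.05761
ε/(3.7D) = 6.89×10^-5; √(3.17ν²L/(gD³h_f)) = 1.91×10^-5
Q = -0.965·0.05761·ln(8.793×10^-5) = 0.5192 m³/s
Check: V = 2.98 m/s, Re = 1.07×10^6, f = 0.01529, h_f = 23.6 m ≈ 23.5 m ✓

Q ≈ 519 L/s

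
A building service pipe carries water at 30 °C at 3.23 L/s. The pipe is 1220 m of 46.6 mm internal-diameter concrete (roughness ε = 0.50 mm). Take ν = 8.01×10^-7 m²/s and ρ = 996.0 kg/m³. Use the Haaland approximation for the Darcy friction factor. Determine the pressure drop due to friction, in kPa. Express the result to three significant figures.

V = 4Q/(πD²) = 4·0.00323/(π·0.0466²) = 1.894 m/s
Re = VD/ν = 1.894·0.0466/8.01×10^-7 = 1.10×10^5 → turbulent
ε/D = 0.50/46.6 = 0.0107
Haaland: f = 0.03939
h_f = f(L/D)V²/(2g) = 0.03939·(1220/0.0466)·1.894²/(2·9.81) = 188.5 m
Δp = ρg·h_f = 996.0·9.81·188.5 = 1842 kPa

Δp ≈ 1840 kPa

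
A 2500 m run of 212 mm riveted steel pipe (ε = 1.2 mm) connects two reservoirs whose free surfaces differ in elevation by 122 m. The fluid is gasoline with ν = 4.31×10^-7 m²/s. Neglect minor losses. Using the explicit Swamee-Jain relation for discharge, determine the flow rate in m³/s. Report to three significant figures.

Swamee-Jain (Type II): Q = -0.965·√(gD⁵h_f/L)·ln[ε/(3.7D) + √(3.17ν²L/(gD³h_f))]
√(gD⁵h_f/L) = √(9.81·0.212⁵·122/2500) = 0.01432
ε/(3.7D) = 0.00153; √(3.17ν²L/(gD³h_f)) = 1.14×10^-5
Q = -0.965·0.01432·ln(0.001541) = 0.08947 m³/s
Check: V = 2.53 m/s, Re = 1.25×10^6, f = 0.03166, h_f = 122 m ≈ 122 m ✓

Q ≈ 0.0895 m³/s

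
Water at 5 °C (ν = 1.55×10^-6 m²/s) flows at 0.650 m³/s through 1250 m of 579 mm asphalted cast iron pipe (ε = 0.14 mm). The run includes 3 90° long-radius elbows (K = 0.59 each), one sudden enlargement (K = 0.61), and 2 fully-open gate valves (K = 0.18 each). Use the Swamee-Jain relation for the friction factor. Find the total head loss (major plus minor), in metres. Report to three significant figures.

V = 4Q/(πD²) = 2.469 m/s; V²/2g = 0.3106 m
Re = 9.22×10^5, ε/D = 2.42×10^-4 → f = 0.01527 (Swamee-Jain)
Major: h_f = f(L/D)·V²/2g = 0.01527·2159·0.3106 = 10.24 m
Minor: ΣK = 2.74; h_m = ΣK·V²/2g = 0.8511 m
Total H_L = 10.24 + 0.8511 = 11.09 m

H_L ≈ 11.1 m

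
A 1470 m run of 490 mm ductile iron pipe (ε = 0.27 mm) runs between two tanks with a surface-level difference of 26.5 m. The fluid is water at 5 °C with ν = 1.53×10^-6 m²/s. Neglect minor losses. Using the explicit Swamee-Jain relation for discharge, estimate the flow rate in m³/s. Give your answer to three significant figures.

Q ≈ 0.593 m³/s

Swamee-Jain (Type II): Q = -0.965·√(gD⁵h_f/L)·ln[ε/(3.7D) + √(3.17ν²L/(gD³h_f))]
√(gD⁵h_f/L) = √(9.81·0.490⁵·26.5/1470) = 0.07068
ε/(3.7D) = 1.49×10^-4; √(3.17ν²L/(gD³h_f)) = 1.89×10^-5
Q = -0.965·0.07068·ln(1.678×10^-4) = 0.5929 m³/s
Check: V = 3.14 m/s, Re = 1.01×10^6, f = 0.01763, h_f = 26.7 m ≈ 26.5 m ✓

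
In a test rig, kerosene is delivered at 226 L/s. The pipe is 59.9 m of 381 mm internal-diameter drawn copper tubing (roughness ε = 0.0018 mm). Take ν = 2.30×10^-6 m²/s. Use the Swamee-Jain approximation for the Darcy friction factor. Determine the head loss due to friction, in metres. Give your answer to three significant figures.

V = 4Q/(πD²) = 4·0.226/(π·0.381²) = 1.982 m/s
Re = VD/ν = 1.982·0.381/2.30×10^-6 = 3.28×10^5 → turbulent
ε/D = 0.0018/381 = 4.72×10^-6
Swamee-Jain: f = 0.01419
h_f = f(L/D)V²/(2g) = 0.01419·(59.9/0.381)·1.982²/(2·9.81) = 0.4469 m

h_f ≈ 0.447 m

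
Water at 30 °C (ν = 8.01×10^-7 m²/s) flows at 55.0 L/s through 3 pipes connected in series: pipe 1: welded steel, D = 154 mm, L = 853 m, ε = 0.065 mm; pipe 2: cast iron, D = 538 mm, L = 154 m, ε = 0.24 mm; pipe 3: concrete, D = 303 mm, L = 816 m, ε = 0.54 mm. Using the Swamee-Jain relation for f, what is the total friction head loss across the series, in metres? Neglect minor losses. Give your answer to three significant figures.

H ≈ 44.1 m

Pipe 1: V = 2.953 m/s, Re = 5.68×10^5, ε/D = 4.22×10^-4, f = 0.01715, h_1 = f(L/D)V²/2g = 42.22 m
Pipe 2: V = 0.2419 m/s, Re = 1.63×10^5, ε/D = 4.46×10^-4, f = 0.01904, h_2 = f(L/D)V²/2g = 0.01626 m
Pipe 3: V = 0.7628 m/s, Re = 2.89×10^5, ε/D = 0.00178, f = 0.02355, h_3 = f(L/D)V²/2g = 1.880 m
Series → Q common, losses add: H = Σh = 44.11 m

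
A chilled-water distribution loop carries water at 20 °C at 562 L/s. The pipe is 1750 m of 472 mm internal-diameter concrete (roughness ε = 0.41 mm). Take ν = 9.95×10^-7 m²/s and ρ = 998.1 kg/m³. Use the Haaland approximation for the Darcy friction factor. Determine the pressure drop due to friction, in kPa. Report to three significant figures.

Δp ≈ 367 kPa

V = 4Q/(πD²) = 4·0.562/(π·0.472²) = 3.212 m/s
Re = VD/ν = 3.212·0.472/9.95×10^-7 = 1.52×10^6 → turbulent
ε/D = 0.41/472 = 8.69×10^-4
Haaland: f = 0.01921
h_f = f(L/D)V²/(2g) = 0.01921·(1750/0.472)·3.212²/(2·9.81) = 37.45 m
Δp = ρg·h_f = 998.1·9.81·37.45 = 366.7 kPa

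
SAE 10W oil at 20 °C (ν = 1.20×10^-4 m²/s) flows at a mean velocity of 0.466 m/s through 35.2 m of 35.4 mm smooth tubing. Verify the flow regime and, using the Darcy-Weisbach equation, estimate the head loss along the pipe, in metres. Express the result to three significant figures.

h_f ≈ 5.12 m

Re = VD/ν = 0.466·0.03540/1.20×10^-4 = 137 → laminar (Re < 2300)
f = 64/Re = 0.4656
h_f = f(L/D)V²/(2g) = 0.4656·(35.2/0.03540)·0.466²/(2·9.81) = 5.124 m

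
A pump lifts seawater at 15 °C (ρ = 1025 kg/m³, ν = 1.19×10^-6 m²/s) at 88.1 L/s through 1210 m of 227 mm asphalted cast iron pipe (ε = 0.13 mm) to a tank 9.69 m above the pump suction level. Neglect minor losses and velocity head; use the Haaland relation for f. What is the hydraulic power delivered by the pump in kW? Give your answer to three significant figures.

P_hyd ≈ 29.3 kW

V = 4Q/(πD²) = 2.177 m/s; Re = 4.15×10^5; ε/D = 5.73×10^-4; f = 0.01817
h_f = f(L/D)V²/2g = 23.39 m
Total head H = z + h_f = 9.69 + 23.39 = 33.08 m
P_hyd = ρgQH = 1025·9.81·0.0881·33.08 = 29.31 kW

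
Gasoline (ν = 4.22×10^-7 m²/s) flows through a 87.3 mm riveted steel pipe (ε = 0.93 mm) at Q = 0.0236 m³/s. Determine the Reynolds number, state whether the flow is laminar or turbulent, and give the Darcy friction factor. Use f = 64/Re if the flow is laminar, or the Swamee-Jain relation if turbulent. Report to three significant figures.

Re ≈ 8.16×10^5; turbulent; f ≈ 0.0389

V = 4Q/(πD²) = 3.943 m/s
Re = VD/ν = 3.943·0.0873/4.22×10^-7 = 8.16×10^5
Re > 4000 → turbulent; ε/D = 0.0107
Swamee-Jain: f = 0.03885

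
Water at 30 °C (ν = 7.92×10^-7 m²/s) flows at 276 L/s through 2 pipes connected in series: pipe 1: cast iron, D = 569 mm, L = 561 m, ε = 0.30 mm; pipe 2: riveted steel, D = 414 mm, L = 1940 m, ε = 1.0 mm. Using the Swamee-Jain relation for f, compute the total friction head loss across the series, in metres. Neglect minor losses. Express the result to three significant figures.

Pipe 1: V = 1.085 m/s, Re = 7.80×10^5, ε/D = 5.27×10^-4, f = 0.01762, h_1 = f(L/D)V²/2g = 1.043 m
Pipe 2: V = 2.050 m/s, Re = 1.07×10^6, ε/D = 0.00242, f = 0.02486, h_2 = f(L/D)V²/2g = 24.96 m
Series → Q common, losses add: H = Σh = 26.00 m

H ≈ 26.0 m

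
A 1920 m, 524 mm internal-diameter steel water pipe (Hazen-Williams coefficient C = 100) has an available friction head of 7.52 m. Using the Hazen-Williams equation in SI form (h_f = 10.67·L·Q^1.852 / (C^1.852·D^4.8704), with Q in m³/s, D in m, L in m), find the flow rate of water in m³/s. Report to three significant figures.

Rearranging: Q = [h_f·C^1.852·D^4.8704 / (10.67·L)]^(1/1.852)
Q = [7.52·100^1.852·0.524^4.8704 / (10.67·1920)]^0.540 = 0.2553 m³/s

Q ≈ 0.255 m³/s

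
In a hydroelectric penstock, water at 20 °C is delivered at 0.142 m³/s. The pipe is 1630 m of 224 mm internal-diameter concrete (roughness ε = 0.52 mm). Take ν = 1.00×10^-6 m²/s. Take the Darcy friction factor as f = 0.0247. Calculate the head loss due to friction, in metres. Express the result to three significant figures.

V = 4Q/(πD²) = 4·0.142/(π·0.224²) = 3.603 m/s
h_f = f(L/D)V²/(2g) = 0.02470·(1630/0.224)·3.603²/(2·9.81) = 118.9 m

h_f ≈ 119 m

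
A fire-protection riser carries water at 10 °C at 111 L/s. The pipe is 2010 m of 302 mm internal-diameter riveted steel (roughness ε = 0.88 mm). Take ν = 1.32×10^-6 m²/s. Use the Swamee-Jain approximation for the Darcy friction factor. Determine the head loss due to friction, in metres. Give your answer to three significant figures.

h_f ≈ 21.6 m

V = 4Q/(πD²) = 4·0.111/(π·0.302²) = 1.550 m/s
Re = VD/ν = 1.550·0.302/1.32×10^-6 = 3.55×10^5 → turbulent
ε/D = 0.88/302 = 0.00291
Swamee-Jain: f = 0.02648
h_f = f(L/D)V²/(2g) = 0.02648·(2010/0.302)·1.550²/(2·9.81) = 21.57 m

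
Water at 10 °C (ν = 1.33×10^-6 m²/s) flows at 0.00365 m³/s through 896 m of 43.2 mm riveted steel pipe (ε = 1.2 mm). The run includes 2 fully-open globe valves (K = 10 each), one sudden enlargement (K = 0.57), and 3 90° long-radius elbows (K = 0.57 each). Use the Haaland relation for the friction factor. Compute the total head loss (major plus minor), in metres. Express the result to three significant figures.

H_L ≈ 373 m

V = 4Q/(πD²) = 2.490 m/s; V²/2g = 0.3161 m
Re = 8.09×10^4, ε/D = 0.0278 → f = 0.05590 (Haaland)
Major: h_f = f(L/D)·V²/2g = 0.05590·20741·0.3161 = 366.4 m
Minor: ΣK = 22.3; h_m = ΣK·V²/2g = 7.042 m
Total H_L = 366.4 + 7.042 = 373.5 m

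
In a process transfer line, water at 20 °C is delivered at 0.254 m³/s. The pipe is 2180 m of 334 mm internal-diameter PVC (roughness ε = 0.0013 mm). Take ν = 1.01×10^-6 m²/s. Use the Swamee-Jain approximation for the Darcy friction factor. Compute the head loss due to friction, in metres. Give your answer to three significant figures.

V = 4Q/(πD²) = 4·0.254/(π·0.334²) = 2.899 m/s
Re = VD/ν = 2.899·0.334/1.01×10^-6 = 9.59×10^5 → turbulent
ε/D = 0.0013/334 = 3.89×10^-6
Swamee-Jain: f = 0.01179
h_f = f(L/D)V²/(2g) = 0.01179·(2180/0.334)·2.899²/(2·9.81) = 32.95 m

h_f ≈ 32.9 m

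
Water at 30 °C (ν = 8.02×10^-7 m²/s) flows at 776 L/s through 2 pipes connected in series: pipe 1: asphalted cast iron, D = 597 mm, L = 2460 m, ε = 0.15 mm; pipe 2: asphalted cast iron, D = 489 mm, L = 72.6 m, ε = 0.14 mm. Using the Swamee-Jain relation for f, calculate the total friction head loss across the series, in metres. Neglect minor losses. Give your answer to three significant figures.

Pipe 1: V = 2.772 m/s, Re = 2.06×10^6, ε/D = 2.51×10^-4, f = 0.01489, h_1 = f(L/D)V²/2g = 24.03 m
Pipe 2: V = 4.132 m/s, Re = 2.52×10^6, ε/D = 2.86×10^-4, f = 0.01518, h_2 = f(L/D)V²/2g = 1.961 m
Series → Q common, losses add: H = Σh = 25.99 m

H ≈ 26.0 m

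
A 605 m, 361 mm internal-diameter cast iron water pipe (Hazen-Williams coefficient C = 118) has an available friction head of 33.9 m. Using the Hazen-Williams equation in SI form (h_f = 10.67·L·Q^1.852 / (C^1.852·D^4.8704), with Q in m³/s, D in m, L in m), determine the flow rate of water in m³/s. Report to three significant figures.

Rearranging: Q = [h_f·C^1.852·D^4.8704 / (10.67·L)]^(1/1.852)
Q = [33.9·118^1.852·0.361^4.8704 / (10.67·605)]^0.540 = 0.4756 m³/s

Q ≈ 0.476 m³/s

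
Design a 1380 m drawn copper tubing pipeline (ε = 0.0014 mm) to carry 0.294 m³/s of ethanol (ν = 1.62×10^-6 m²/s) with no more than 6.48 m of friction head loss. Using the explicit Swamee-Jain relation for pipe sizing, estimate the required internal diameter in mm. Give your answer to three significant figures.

D ≈ 464 mm

Swamee-Jain (Type III): D = 0.66·[ε^1.25·(LQ²/(gh_f))^4.75 + ν·Q^9.4·(L/(gh_f))^5.2]^0.04
LQ²/(gh_f) = 1.876; L/(gh_f) = 21.71
Term 1 = ε^1.25·(…)^4.75 = 9.57×10^-7; Term 2 = ν·Q^9.4·(…)^5.2 = 1.45×10^-4
D = 0.66·(9.57×10^-7 + 1.45×10^-4)^0.04 = 0.4636 m = 464 mm
Check: V = 1.74 m/s, Re = 4.98×10^5, f = 0.01315, h_f = 6.05 m ≈ 6.48 m ✓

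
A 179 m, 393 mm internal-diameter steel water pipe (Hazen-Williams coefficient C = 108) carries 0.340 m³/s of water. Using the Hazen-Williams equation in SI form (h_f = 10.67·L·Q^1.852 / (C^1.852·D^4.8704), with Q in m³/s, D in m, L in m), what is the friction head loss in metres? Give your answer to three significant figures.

h_f = 10.67·179·0.340^1.852 / (108^1.852·0.393^4.8704) = 4.196 m

h_f ≈ 4.20 m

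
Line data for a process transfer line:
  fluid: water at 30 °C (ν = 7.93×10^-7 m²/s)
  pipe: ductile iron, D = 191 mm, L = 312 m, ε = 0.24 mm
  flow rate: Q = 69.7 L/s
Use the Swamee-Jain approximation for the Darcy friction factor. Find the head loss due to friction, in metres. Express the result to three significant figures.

V = 4Q/(πD²) = 4·0.0697/(π·0.191²) = 2.433 m/s
Re = VD/ν = 2.433·0.191/7.93×10^-7 = 5.86×10^5 → turbulent
ε/D = 0.24/191 = 0.00126
Swamee-Jain: f = 0.02132
h_f = f(L/D)V²/(2g) = 0.02132·(312/0.191)·2.433²/(2·9.81) = 10.51 m

h_f ≈ 10.5 m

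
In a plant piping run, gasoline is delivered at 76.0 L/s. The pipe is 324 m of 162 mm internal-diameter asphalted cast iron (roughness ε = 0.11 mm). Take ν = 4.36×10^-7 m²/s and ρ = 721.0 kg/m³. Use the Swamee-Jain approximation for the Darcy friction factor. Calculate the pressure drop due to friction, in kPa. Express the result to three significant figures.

V = 4Q/(πD²) = 4·0.0760/(π·0.162²) = 3.687 m/s
Re = VD/ν = 3.687·0.162/4.36×10^-7 = 1.37×10^6 → turbulent
ε/D = 0.11/162 = 6.79×10^-4
Swamee-Jain: f = 0.01829
h_f = f(L/D)V²/(2g) = 0.01829·(324/0.162)·3.687²/(2·9.81) = 25.34 m
Δp = ρg·h_f = 721.0·9.81·25.34 = 179.3 kPa

Δp ≈ 179 kPa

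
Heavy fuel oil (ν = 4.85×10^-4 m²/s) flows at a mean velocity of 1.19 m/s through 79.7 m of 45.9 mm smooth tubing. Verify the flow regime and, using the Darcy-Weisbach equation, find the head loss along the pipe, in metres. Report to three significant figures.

Re = VD/ν = 1.19·0.04590/4.85×10^-4 = 113 → laminar (Re < 2300)
f = 64/Re = 0.5683
h_f = f(L/D)V²/(2g) = 0.5683·(79.7/0.04590)·1.19²/(2·9.81) = 71.22 m

h_f ≈ 71.2 m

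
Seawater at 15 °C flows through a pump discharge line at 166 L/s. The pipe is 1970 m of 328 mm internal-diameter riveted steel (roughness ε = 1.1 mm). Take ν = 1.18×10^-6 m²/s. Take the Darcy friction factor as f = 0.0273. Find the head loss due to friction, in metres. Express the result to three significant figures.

V = 4Q/(πD²) = 4·0.166/(π·0.328²) = 1.965 m/s
h_f = f(L/D)V²/(2g) = 0.02730·(1970/0.328)·1.965²/(2·9.81) = 32.26 m

h_f ≈ 32.3 m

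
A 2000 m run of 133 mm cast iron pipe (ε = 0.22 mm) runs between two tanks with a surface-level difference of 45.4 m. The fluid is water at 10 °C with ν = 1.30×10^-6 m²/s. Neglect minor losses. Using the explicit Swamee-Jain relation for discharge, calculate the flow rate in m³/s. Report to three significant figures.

Q ≈ 0.0221 m³/s

Swamee-Jain (Type II): Q = -0.965·√(gD⁵h_f/L)·ln[ε/(3.7D) + √(3.17ν²L/(gD³h_f))]
√(gD⁵h_f/L) = √(9.81·0.133⁵·45.4/2000) = 0.003044
ε/(3.7D) = 4.47×10^-4; √(3.17ν²L/(gD³h_f)) = 1.01×10^-4
Q = -0.965·0.003044·ln(5.482×10^-4) = 0.02206 m³/s
Check: V = 1.59 m/s, Re = 1.62×10^5, f = 0.02369, h_f = 45.8 m ≈ 45.4 m ✓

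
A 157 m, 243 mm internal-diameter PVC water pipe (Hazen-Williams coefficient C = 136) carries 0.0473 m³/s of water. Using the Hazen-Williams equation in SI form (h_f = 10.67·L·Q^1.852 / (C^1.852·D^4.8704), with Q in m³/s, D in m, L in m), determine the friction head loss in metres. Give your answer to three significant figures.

h_f = 10.67·157·0.0473^1.852 / (136^1.852·0.243^4.8704) = 0.6470 m

h_f ≈ 0.647 m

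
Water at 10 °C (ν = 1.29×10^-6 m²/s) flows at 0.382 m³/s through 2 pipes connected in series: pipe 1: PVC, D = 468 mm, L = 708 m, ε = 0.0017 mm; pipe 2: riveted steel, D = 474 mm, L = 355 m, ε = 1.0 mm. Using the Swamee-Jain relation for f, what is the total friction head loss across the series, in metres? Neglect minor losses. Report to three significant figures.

H ≈ 8.91 m

Pipe 1: V = 2.221 m/s, Re = 8.06×10^5, ε/D = 3.63×10^-6, f = 0.01212, h_1 = f(L/D)V²/2g = 4.609 m
Pipe 2: V = 2.165 m/s, Re = 7.95×10^5, ε/D = 0.00211, f = 0.02407, h_2 = f(L/D)V²/2g = 4.305 m
Series → Q common, losses add: H = Σh = 8.914 m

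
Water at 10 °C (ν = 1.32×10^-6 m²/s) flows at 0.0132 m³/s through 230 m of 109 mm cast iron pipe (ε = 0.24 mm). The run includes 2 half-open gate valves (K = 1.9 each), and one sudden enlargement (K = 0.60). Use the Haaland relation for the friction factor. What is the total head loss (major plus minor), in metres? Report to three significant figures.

V = 4Q/(πD²) = 1.415 m/s; V²/2g = 0.1020 m
Re = 1.17×10^5, ε/D = 0.00220 → f = 0.02531 (Haaland)
Major: h_f = f(L/D)·V²/2g = 0.02531·2110·0.1020 = 5.447 m
Minor: ΣK = 4.40; h_m = ΣK·V²/2g = 0.4488 m
Total H_L = 5.447 + 0.4488 = 5.895 m

H_L ≈ 5.90 m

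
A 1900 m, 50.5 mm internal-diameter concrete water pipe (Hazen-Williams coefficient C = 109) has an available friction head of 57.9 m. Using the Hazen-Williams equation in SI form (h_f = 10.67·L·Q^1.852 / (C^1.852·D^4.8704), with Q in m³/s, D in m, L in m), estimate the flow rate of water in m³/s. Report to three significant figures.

Q ≈ 0.00179 m³/s

Rearranging: Q = [h_f·C^1.852·D^4.8704 / (10.67·L)]^(1/1.852)
Q = [57.9·109^1.852·0.0505^4.8704 / (10.67·1900)]^0.540 = 0.001793 m³/s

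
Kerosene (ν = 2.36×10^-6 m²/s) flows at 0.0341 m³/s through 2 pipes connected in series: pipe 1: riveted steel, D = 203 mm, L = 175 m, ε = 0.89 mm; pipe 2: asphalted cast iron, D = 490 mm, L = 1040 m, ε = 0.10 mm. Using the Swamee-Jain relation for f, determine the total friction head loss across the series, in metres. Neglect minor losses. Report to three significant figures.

H ≈ 1.57 m

Pipe 1: V = 1.054 m/s, Re = 9.06×10^4, ε/D = 0.00438, f = 0.03058, h_1 = f(L/D)V²/2g = 1.492 m
Pipe 2: V = 0.1808 m/s, Re = 3.75×10^4, ε/D = 2.04×10^-4, f = 0.02286, h_2 = f(L/D)V²/2g = 0.08088 m
Series → Q common, losses add: H = Σh = 1.573 m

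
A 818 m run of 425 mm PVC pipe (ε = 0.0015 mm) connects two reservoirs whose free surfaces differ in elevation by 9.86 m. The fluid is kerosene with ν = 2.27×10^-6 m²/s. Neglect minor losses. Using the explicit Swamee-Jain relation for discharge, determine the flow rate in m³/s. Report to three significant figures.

Q ≈ 0.393 m³/s

Swamee-Jain (Type II): Q = -0.965·√(gD⁵h_f/L)·ln[ε/(3.7D) + √(3.17ν²L/(gD³h_f))]
√(gD⁵h_f/L) = √(9.81·0.425⁵·9.86/818) = 0.04049
ε/(3.7D) = 9.54×10^-7; √(3.17ν²L/(gD³h_f)) = 4.24×10^-5
Q = -0.965·0.04049·ln(4.337×10^-5) = 0.3925 m³/s
Check: V = 2.77 m/s, Re = 5.18×10^5, f = 0.01307, h_f = 9.81 m ≈ 9.86 m ✓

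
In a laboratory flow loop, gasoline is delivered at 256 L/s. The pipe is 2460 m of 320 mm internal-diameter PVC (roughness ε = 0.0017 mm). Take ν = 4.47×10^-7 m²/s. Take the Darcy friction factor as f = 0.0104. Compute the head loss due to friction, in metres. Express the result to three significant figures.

h_f ≈ 41.3 m

V = 4Q/(πD²) = 4·0.256/(π·0.320²) = 3.183 m/s
h_f = f(L/D)V²/(2g) = 0.01040·(2460/0.320)·3.183²/(2·9.81) = 41.29 m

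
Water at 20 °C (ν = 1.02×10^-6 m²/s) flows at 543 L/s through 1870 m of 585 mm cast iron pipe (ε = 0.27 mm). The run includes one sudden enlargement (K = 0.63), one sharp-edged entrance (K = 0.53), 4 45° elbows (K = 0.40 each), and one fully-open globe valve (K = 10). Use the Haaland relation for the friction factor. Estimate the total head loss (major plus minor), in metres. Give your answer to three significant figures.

H_L ≈ 13.9 m

V = 4Q/(πD²) = 2.020 m/s; V²/2g = 0.2080 m
Re = 1.16×10^6, ε/D = 4.62×10^-4 → f = 0.01684 (Haaland)
Major: h_f = f(L/D)·V²/2g = 0.01684·3197·0.2080 = 11.20 m
Minor: ΣK = 12.8; h_m = ΣK·V²/2g = 2.654 m
Total H_L = 11.20 + 2.654 = 13.85 m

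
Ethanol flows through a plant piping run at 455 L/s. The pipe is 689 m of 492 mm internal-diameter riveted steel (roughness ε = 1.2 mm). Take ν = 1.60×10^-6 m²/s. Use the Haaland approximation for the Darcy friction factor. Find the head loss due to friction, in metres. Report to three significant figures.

h_f ≈ 10.2 m

V = 4Q/(πD²) = 4·0.455/(π·0.492²) = 2.393 m/s
Re = VD/ν = 2.393·0.492/1.60×10^-6 = 7.36×10^5 → turbulent
ε/D = 1.2/492 = 0.00244
Haaland: f = 0.02495
h_f = f(L/D)V²/(2g) = 0.02495·(689/0.492)·2.393²/(2·9.81) = 10.20 m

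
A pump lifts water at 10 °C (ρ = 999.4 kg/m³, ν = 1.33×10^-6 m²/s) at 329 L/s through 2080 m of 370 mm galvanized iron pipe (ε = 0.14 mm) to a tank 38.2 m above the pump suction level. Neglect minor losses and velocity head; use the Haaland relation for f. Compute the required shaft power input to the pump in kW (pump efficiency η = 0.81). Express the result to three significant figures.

P_shaft ≈ 327 kW

V = 4Q/(πD²) = 3.060 m/s; Re = 8.51×10^5; ε/D = 3.78×10^-4; f = 0.01636
h_f = f(L/D)V²/2g = 43.88 m
Total head H = z + h_f = 38.2 + 43.88 = 82.08 m
P_hyd = ρgQH = 999.4·9.81·0.329·82.08 = 264.8 kW
P_shaft = P_hyd/η = 264.8/0.81 = 326.9 kW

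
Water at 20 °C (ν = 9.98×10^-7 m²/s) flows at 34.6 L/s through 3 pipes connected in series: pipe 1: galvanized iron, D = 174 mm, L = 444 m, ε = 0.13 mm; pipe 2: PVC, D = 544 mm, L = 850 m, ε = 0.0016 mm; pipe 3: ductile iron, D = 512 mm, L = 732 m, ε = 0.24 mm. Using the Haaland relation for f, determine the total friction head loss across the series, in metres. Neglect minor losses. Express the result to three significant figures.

Pipe 1: V = 1.455 m/s, Re = 2.54×10^5, ε/D = 7.47×10^-4, f = 0.01955, h_1 = f(L/D)V²/2g = 5.384 m
Pipe 2: V = 0.1489 m/s, Re = 8.11×10^4, ε/D = 2.94×10^-6, f = 0.01864, h_2 = f(L/D)V²/2g = 0.03289 m
Pipe 3: V = 0.1681 m/s, Re = 8.62×10^4, ε/D = 4.69×10^-4, f = 0.02034, h_3 = f(L/D)V²/2g = 0.04186 m
Series → Q common, losses add: H = Σh = 5.459 m

H ≈ 5.46 m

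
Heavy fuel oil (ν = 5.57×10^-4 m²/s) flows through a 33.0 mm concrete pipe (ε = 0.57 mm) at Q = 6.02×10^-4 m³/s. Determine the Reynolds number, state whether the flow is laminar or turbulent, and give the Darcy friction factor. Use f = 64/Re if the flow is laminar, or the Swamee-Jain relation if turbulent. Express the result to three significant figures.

V = 4Q/(πD²) = 0.7038 m/s
Re = VD/ν = 0.7038·0.0330/5.57×10^-4 = 41.7
Re < 2300 → laminar → f = 64/Re = 1.535

Re ≈ 41.7; laminar; f = 64/Re ≈ 1.53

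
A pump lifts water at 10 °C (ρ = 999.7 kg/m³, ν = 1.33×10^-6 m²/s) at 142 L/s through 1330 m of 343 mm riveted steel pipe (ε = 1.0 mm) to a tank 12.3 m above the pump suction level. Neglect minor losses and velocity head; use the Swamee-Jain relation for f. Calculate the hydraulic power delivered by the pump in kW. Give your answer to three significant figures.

V = 4Q/(πD²) = 1.537 m/s; Re = 3.96×10^5; ε/D = 0.00292; f = 0.02643
h_f = f(L/D)V²/2g = 12.34 m
Total head H = z + h_f = 12.3 + 12.34 = 24.64 m
P_hyd = ρgQH = 999.7·9.81·0.142·24.64 = 34.31 kW

P_hyd ≈ 34.3 kW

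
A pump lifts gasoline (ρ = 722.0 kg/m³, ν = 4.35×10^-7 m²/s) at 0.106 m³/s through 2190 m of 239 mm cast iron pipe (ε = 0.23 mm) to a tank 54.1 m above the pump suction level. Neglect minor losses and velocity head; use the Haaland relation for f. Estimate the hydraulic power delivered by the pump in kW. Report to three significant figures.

V = 4Q/(πD²) = 2.363 m/s; Re = 1.30×10^6; ε/D = 9.62×10^-4; f = 0.01970
h_f = f(L/D)V²/2g = 51.37 m
Total head H = z + h_f = 54.1 + 51.37 = 105.5 m
P_hyd = ρgQH = 722.0·9.81·0.106·105.5 = 79.19 kW

P_hyd ≈ 79.2 kW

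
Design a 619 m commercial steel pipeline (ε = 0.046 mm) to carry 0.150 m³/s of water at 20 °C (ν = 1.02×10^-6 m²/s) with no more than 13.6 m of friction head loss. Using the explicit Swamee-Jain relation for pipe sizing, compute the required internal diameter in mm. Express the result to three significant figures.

Swamee-Jain (Type III): D = 0.66·[ε^1.25·(LQ²/(gh_f))^4.75 + ν·Q^9.4·(L/(gh_f))^5.2]^0.04
LQ²/(gh_f) = 0.1044; L/(gh_f) = 4.640
Term 1 = ε^1.25·(…)^4.75 = 8.26×10^-11; Term 2 = ν·Q^9.4·(…)^5.2 = 5.36×10^-11
D = 0.66·(8.26×10^-11 + 5.36×10^-11)^0.04 = 0.2660 m = 266 mm
Check: V = 2.70 m/s, Re = 7.04×10^5, f = 0.01482, h_f = 12.8 m ≈ 13.6 m ✓

D ≈ 266 mm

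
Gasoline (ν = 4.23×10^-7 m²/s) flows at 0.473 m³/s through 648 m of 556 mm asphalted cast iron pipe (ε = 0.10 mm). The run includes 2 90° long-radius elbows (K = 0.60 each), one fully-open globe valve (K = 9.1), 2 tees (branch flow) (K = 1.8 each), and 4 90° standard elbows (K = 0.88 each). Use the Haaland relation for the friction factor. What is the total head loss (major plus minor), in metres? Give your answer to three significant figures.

V = 4Q/(πD²) = 1.948 m/s; V²/2g = 0.1934 m
Re = 2.56×10^6, ε/D = 1.80×10^-4 → f = 0.01385 (Haaland)
Major: h_f = f(L/D)·V²/2g = 0.01385·1165·0.1934 = 3.122 m
Minor: ΣK = 17.4; h_m = ΣK·V²/2g = 3.370 m
Total H_L = 3.122 + 3.370 = 6.491 m

H_L ≈ 6.49 m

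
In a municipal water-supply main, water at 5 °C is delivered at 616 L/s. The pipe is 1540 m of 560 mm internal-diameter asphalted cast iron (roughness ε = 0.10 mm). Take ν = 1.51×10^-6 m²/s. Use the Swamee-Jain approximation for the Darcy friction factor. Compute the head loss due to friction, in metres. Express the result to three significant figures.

h_f ≈ 12.8 m

V = 4Q/(πD²) = 4·0.616/(π·0.560²) = 2.501 m/s
Re = VD/ν = 2.501·0.560/1.51×10^-6 = 9.28×10^5 → turbulent
ε/D = 0.10/560 = 1.79×10^-4
Swamee-Jain: f = 0.01460
h_f = f(L/D)V²/(2g) = 0.01460·(1540/0.560)·2.501²/(2·9.81) = 12.80 m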